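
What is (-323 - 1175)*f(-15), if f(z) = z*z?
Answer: -337050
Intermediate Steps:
f(z) = z²
(-323 - 1175)*f(-15) = (-323 - 1175)*(-15)² = -1498*225 = -337050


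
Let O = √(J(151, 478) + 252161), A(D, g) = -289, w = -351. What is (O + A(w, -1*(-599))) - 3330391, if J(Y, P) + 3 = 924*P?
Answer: -3330680 + √693830 ≈ -3.3298e+6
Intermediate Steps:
J(Y, P) = -3 + 924*P
O = √693830 (O = √((-3 + 924*478) + 252161) = √((-3 + 441672) + 252161) = √(441669 + 252161) = √693830 ≈ 832.96)
(O + A(w, -1*(-599))) - 3330391 = (√693830 - 289) - 3330391 = (-289 + √693830) - 3330391 = -3330680 + √693830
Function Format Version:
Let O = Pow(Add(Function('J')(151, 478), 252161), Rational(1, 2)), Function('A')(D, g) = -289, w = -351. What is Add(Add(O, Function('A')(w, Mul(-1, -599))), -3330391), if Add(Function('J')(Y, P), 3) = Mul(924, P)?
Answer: Add(-3330680, Pow(693830, Rational(1, 2))) ≈ -3.3298e+6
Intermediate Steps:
Function('J')(Y, P) = Add(-3, Mul(924, P))
O = Pow(693830, Rational(1, 2)) (O = Pow(Add(Add(-3, Mul(924, 478)), 252161), Rational(1, 2)) = Pow(Add(Add(-3, 441672), 252161), Rational(1, 2)) = Pow(Add(441669, 252161), Rational(1, 2)) = Pow(693830, Rational(1, 2)) ≈ 832.96)
Add(Add(O, Function('A')(w, Mul(-1, -599))), -3330391) = Add(Add(Pow(693830, Rational(1, 2)), -289), -3330391) = Add(Add(-289, Pow(693830, Rational(1, 2))), -3330391) = Add(-3330680, Pow(693830, Rational(1, 2)))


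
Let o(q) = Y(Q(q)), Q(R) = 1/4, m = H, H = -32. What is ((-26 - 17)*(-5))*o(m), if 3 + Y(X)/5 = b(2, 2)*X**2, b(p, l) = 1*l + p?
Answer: -11825/4 ≈ -2956.3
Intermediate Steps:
b(p, l) = l + p
m = -32
Q(R) = 1/4
Y(X) = -15 + 20*X**2 (Y(X) = -15 + 5*((2 + 2)*X**2) = -15 + 5*(4*X**2) = -15 + 20*X**2)
o(q) = -55/4 (o(q) = -15 + 20*(1/4)**2 = -15 + 20*(1/16) = -15 + 5/4 = -55/4)
((-26 - 17)*(-5))*o(m) = ((-26 - 17)*(-5))*(-55/4) = -43*(-5)*(-55/4) = 215*(-55/4) = -11825/4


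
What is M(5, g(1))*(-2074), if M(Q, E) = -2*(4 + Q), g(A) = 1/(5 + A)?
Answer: 37332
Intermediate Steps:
M(Q, E) = -8 - 2*Q
M(5, g(1))*(-2074) = (-8 - 2*5)*(-2074) = (-8 - 10)*(-2074) = -18*(-2074) = 37332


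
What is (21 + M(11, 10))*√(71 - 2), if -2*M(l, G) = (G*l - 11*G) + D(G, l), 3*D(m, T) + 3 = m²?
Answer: 29*√69/6 ≈ 40.149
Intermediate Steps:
D(m, T) = -1 + m²/3
M(l, G) = ½ - G²/6 + 11*G/2 - G*l/2 (M(l, G) = -((G*l - 11*G) + (-1 + G²/3))/2 = -((-11*G + G*l) + (-1 + G²/3))/2 = -(-1 - 11*G + G²/3 + G*l)/2 = ½ - G²/6 + 11*G/2 - G*l/2)
(21 + M(11, 10))*√(71 - 2) = (21 + (½ - ⅙*10² + (11/2)*10 - ½*10*11))*√(71 - 2) = (21 + (½ - ⅙*100 + 55 - 55))*√69 = (21 + (½ - 50/3 + 55 - 55))*√69 = (21 - 97/6)*√69 = 29*√69/6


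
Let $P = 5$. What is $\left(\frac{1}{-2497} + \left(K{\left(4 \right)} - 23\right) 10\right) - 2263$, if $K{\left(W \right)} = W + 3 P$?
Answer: $- \frac{5750592}{2497} \approx -2303.0$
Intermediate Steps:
$K{\left(W \right)} = 15 + W$ ($K{\left(W \right)} = W + 3 \cdot 5 = W + 15 = 15 + W$)
$\left(\frac{1}{-2497} + \left(K{\left(4 \right)} - 23\right) 10\right) - 2263 = \left(\frac{1}{-2497} + \left(\left(15 + 4\right) - 23\right) 10\right) - 2263 = \left(- \frac{1}{2497} + \left(19 - 23\right) 10\right) - 2263 = \left(- \frac{1}{2497} - 40\right) - 2263 = - \frac{99881}{2497} - 2263 = - \frac{5750592}{2497}$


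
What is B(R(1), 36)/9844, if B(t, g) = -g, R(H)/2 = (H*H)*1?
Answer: -9/2461 ≈ -0.0036571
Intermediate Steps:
R(H) = 2*H**2 (R(H) = 2*((H*H)*1) = 2*(H**2*1) = 2*H**2)
B(R(1), 36)/9844 = -1*36/9844 = -36*1/9844 = -9/2461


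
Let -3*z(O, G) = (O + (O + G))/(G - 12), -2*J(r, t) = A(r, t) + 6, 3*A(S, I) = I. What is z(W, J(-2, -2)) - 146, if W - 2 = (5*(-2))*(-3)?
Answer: -4772/33 ≈ -144.61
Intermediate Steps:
A(S, I) = I/3
J(r, t) = -3 - t/6 (J(r, t) = -(t/3 + 6)/2 = -(6 + t/3)/2 = -3 - t/6)
W = 32 (W = 2 + (5*(-2))*(-3) = 2 - 10*(-3) = 2 + 30 = 32)
z(O, G) = -(G + 2*O)/(3*(-12 + G)) (z(O, G) = -(O + (O + G))/(3*(G - 12)) = -(O + (G + O))/(3*(-12 + G)) = -(G + 2*O)/(3*(-12 + G)))
z(W, J(-2, -2)) - 146 = (-(-3 - 1/6*(-2)) - 2*32)/(3*(-12 + (-3 - 1/6*(-2)))) - 146 = (-(-3 + 1/3) - 64)/(3*(-12 + (-3 + 1/3))) - 146 = (-1*(-8/3) - 64)/(3*(-12 - 8/3)) - 146 = (8/3 - 64)/(3*(-44/3)) - 146 = (1/3)*(-3/44)*(-184/3) - 146 = 46/33 - 146 = -4772/33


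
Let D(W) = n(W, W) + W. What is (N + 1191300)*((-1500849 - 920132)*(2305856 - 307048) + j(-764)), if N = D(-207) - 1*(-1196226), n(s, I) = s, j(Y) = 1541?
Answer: -11551416839931588984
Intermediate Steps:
D(W) = 2*W (D(W) = W + W = 2*W)
N = 1195812 (N = 2*(-207) - 1*(-1196226) = -414 + 1196226 = 1195812)
(N + 1191300)*((-1500849 - 920132)*(2305856 - 307048) + j(-764)) = (1195812 + 1191300)*((-1500849 - 920132)*(2305856 - 307048) + 1541) = 2387112*(-2420981*1998808 + 1541) = 2387112*(-4839076190648 + 1541) = 2387112*(-4839076189107) = -11551416839931588984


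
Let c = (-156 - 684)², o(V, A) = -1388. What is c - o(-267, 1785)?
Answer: 706988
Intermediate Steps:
c = 705600 (c = (-840)² = 705600)
c - o(-267, 1785) = 705600 - 1*(-1388) = 705600 + 1388 = 706988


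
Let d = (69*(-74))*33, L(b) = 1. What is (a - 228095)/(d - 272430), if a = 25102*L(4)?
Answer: 202993/440928 ≈ 0.46038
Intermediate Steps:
a = 25102 (a = 25102*1 = 25102)
d = -168498 (d = -5106*33 = -168498)
(a - 228095)/(d - 272430) = (25102 - 228095)/(-168498 - 272430) = -202993/(-440928) = -202993*(-1/440928) = 202993/440928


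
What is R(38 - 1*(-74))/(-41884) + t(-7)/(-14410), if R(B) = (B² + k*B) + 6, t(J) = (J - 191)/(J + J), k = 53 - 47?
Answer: -15202837/48009535 ≈ -0.31666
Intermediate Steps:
k = 6
t(J) = (-191 + J)/(2*J) (t(J) = (-191 + J)/((2*J)) = (-191 + J)*(1/(2*J)) = (-191 + J)/(2*J))
R(B) = 6 + B² + 6*B (R(B) = (B² + 6*B) + 6 = 6 + B² + 6*B)
R(38 - 1*(-74))/(-41884) + t(-7)/(-14410) = (6 + (38 - 1*(-74))² + 6*(38 - 1*(-74)))/(-41884) + ((½)*(-191 - 7)/(-7))/(-14410) = (6 + (38 + 74)² + 6*(38 + 74))*(-1/41884) + ((½)*(-⅐)*(-198))*(-1/14410) = (6 + 112² + 6*112)*(-1/41884) + (99/7)*(-1/14410) = (6 + 12544 + 672)*(-1/41884) - 9/9170 = 13222*(-1/41884) - 9/9170 = -6611/20942 - 9/9170 = -15202837/48009535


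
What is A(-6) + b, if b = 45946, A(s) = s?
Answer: 45940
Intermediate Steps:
A(-6) + b = -6 + 45946 = 45940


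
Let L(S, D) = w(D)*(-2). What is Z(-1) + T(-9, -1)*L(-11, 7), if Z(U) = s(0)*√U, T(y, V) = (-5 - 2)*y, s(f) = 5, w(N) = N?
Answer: -882 + 5*I ≈ -882.0 + 5.0*I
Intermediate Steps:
T(y, V) = -7*y
L(S, D) = -2*D (L(S, D) = D*(-2) = -2*D)
Z(U) = 5*√U
Z(-1) + T(-9, -1)*L(-11, 7) = 5*√(-1) + (-7*(-9))*(-2*7) = 5*I + 63*(-14) = 5*I - 882 = -882 + 5*I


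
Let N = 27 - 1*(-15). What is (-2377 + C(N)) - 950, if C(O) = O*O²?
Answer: 70761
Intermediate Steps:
N = 42 (N = 27 + 15 = 42)
C(O) = O³
(-2377 + C(N)) - 950 = (-2377 + 42³) - 950 = (-2377 + 74088) - 950 = 71711 - 950 = 70761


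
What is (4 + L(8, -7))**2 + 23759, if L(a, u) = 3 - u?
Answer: 23955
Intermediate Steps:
(4 + L(8, -7))**2 + 23759 = (4 + (3 - 1*(-7)))**2 + 23759 = (4 + (3 + 7))**2 + 23759 = (4 + 10)**2 + 23759 = 14**2 + 23759 = 196 + 23759 = 23955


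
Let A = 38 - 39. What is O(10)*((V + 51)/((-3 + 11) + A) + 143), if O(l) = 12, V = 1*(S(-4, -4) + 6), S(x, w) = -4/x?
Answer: 12708/7 ≈ 1815.4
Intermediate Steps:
A = -1
V = 7 (V = 1*(-4/(-4) + 6) = 1*(-4*(-¼) + 6) = 1*(1 + 6) = 1*7 = 7)
O(10)*((V + 51)/((-3 + 11) + A) + 143) = 12*((7 + 51)/((-3 + 11) - 1) + 143) = 12*(58/(8 - 1) + 143) = 12*(58/7 + 143) = 12*(1059/7) = 12708/7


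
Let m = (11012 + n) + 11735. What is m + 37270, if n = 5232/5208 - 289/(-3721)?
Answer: 48462020660/807457 ≈ 60018.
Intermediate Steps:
n = 873891/807457 (n = 5232*(1/5208) - 289*(-1/3721) = 218/217 + 289/3721 = 873891/807457 ≈ 1.0823)
m = 18368098270/807457 (m = (11012 + 873891/807457) + 11735 = 8892590375/807457 + 11735 = 18368098270/807457 ≈ 22748.)
m + 37270 = 18368098270/807457 + 37270 = 48462020660/807457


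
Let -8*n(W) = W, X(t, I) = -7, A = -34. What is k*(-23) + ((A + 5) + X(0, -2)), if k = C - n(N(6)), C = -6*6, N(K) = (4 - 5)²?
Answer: 6313/8 ≈ 789.13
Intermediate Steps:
N(K) = 1 (N(K) = (-1)² = 1)
n(W) = -W/8
C = -36
k = -287/8 (k = -36 - (-1)/8 = -36 - 1*(-⅛) = -36 + ⅛ = -287/8 ≈ -35.875)
k*(-23) + ((A + 5) + X(0, -2)) = -287/8*(-23) + ((-34 + 5) - 7) = 6601/8 + (-29 - 7) = 6601/8 - 36 = 6313/8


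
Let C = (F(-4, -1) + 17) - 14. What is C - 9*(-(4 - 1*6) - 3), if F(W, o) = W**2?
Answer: 28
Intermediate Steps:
C = 19 (C = ((-4)**2 + 17) - 14 = (16 + 17) - 14 = 33 - 14 = 19)
C - 9*(-(4 - 1*6) - 3) = 19 - 9*(-(4 - 1*6) - 3) = 19 - 9*(-(4 - 6) - 3) = 19 - 9*(-1*(-2) - 3) = 19 - 9*(2 - 3) = 19 - 9*(-1) = 19 + 9 = 28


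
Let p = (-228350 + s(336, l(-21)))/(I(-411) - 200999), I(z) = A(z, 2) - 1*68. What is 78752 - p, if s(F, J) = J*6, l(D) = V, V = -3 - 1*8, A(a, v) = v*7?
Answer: 15833097440/201053 ≈ 78751.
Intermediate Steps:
A(a, v) = 7*v
V = -11 (V = -3 - 8 = -11)
l(D) = -11
s(F, J) = 6*J
I(z) = -54 (I(z) = 7*2 - 1*68 = 14 - 68 = -54)
p = 228416/201053 (p = (-228350 + 6*(-11))/(-54 - 200999) = (-228350 - 66)/(-201053) = -228416*(-1/201053) = 228416/201053 ≈ 1.1361)
78752 - p = 78752 - 1*228416/201053 = 78752 - 228416/201053 = 15833097440/201053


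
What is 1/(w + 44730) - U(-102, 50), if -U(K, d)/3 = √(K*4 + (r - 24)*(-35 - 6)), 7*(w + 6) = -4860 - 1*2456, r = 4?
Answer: 7/305752 + 6*√103 ≈ 60.893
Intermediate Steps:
w = -7358/7 (w = -6 + (-4860 - 1*2456)/7 = -6 + (-4860 - 2456)/7 = -6 + (⅐)*(-7316) = -6 - 7316/7 = -7358/7 ≈ -1051.1)
U(K, d) = -3*√(820 + 4*K) (U(K, d) = -3*√(K*4 + (4 - 24)*(-35 - 6)) = -3*√(4*K - 20*(-41)) = -3*√(4*K + 820) = -3*√(820 + 4*K))
1/(w + 44730) - U(-102, 50) = 1/(-7358/7 + 44730) - (-6)*√(205 - 102) = 1/(305752/7) - (-6)*√103 = 7/305752 + 6*√103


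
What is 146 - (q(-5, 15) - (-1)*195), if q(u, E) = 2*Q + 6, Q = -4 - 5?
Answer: -37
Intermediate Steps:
Q = -9
q(u, E) = -12 (q(u, E) = 2*(-9) + 6 = -18 + 6 = -12)
146 - (q(-5, 15) - (-1)*195) = 146 - (-12 - (-1)*195) = 146 - (-12 - 1*(-195)) = 146 - (-12 + 195) = 146 - 1*183 = 146 - 183 = -37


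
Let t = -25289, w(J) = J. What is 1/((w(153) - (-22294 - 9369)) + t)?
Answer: 1/6527 ≈ 0.00015321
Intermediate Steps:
1/((w(153) - (-22294 - 9369)) + t) = 1/((153 - (-22294 - 9369)) - 25289) = 1/((153 - 1*(-31663)) - 25289) = 1/((153 + 31663) - 25289) = 1/(31816 - 25289) = 1/6527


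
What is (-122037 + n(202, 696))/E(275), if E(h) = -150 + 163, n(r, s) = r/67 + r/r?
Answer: -8176210/871 ≈ -9387.2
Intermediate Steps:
n(r, s) = 1 + r/67 (n(r, s) = r*(1/67) + 1 = r/67 + 1 = 1 + r/67)
E(h) = 13
(-122037 + n(202, 696))/E(275) = (-122037 + (1 + (1/67)*202))/13 = (-122037 + (1 + 202/67))*(1/13) = (-122037 + 269/67)*(1/13) = -8176210/67*1/13 = -8176210/871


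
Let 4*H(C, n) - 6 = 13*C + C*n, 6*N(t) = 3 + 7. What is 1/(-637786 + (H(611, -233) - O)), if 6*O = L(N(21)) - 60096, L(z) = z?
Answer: -9/5952364 ≈ -1.5120e-6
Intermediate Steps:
N(t) = 5/3 (N(t) = (3 + 7)/6 = (⅙)*10 = 5/3)
H(C, n) = 3/2 + 13*C/4 + C*n/4 (H(C, n) = 3/2 + (13*C + C*n)/4 = 3/2 + (13*C/4 + C*n/4) = 3/2 + 13*C/4 + C*n/4)
O = -180283/18 (O = (5/3 - 60096)/6 = (⅙)*(-180283/3) = -180283/18 ≈ -10016.)
1/(-637786 + (H(611, -233) - O)) = 1/(-637786 + ((3/2 + (13/4)*611 + (¼)*611*(-233)) - 1*(-180283/18))) = 1/(-637786 + ((3/2 + 7943/4 - 142363/4) + 180283/18)) = 1/(-637786 + (-67207/2 + 180283/18)) = 1/(-637786 - 212290/9) = 1/(-5952364/9) = -9/5952364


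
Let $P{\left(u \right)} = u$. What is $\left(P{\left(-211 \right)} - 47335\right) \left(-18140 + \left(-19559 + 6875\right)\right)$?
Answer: $1465557904$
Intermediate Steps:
$\left(P{\left(-211 \right)} - 47335\right) \left(-18140 + \left(-19559 + 6875\right)\right) = \left(-211 - 47335\right) \left(-18140 + \left(-19559 + 6875\right)\right) = - 47546 \left(-18140 - 12684\right) = \left(-47546\right) \left(-30824\right) = 1465557904$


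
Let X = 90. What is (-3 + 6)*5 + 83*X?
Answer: 7485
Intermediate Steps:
(-3 + 6)*5 + 83*X = (-3 + 6)*5 + 83*90 = 3*5 + 7470 = 15 + 7470 = 7485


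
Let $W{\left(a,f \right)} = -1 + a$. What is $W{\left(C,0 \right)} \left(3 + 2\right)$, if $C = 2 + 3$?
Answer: $20$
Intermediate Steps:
$C = 5$
$W{\left(C,0 \right)} \left(3 + 2\right) = \left(-1 + 5\right) \left(3 + 2\right) = 4 \cdot 5 = 20$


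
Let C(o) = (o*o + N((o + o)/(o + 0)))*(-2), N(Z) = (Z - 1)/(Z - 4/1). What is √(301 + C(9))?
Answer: 2*√35 ≈ 11.832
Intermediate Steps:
N(Z) = (-1 + Z)/(-4 + Z) (N(Z) = (-1 + Z)/(Z - 4*1) = (-1 + Z)/(Z - 4) = (-1 + Z)/(-4 + Z))
C(o) = 1 - 2*o² (C(o) = (o*o + (-1 + (o + o)/(o + 0))/(-4 + (o + o)/(o + 0)))*(-2) = (o² + (-1 + (2*o)/o)/(-4 + (2*o)/o))*(-2) = (o² + (-1 + 2)/(-4 + 2))*(-2) = (o² + 1/(-2))*(-2) = (o² - ½*1)*(-2) = (o² - ½)*(-2) = (-½ + o²)*(-2) = 1 - 2*o²)
√(301 + C(9)) = √(301 + (1 - 2*9²)) = √(301 + (1 - 2*81)) = √(301 + (1 - 162)) = √(301 - 161) = √140 = 2*√35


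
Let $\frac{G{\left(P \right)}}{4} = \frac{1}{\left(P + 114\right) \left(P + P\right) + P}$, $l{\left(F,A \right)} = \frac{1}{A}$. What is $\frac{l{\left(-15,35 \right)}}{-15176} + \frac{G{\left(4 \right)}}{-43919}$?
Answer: $- \frac{10939963}{5528739801480} \approx -1.9787 \cdot 10^{-6}$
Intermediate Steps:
$G{\left(P \right)} = \frac{4}{P + 2 P \left(114 + P\right)}$ ($G{\left(P \right)} = \frac{4}{\left(P + 114\right) \left(P + P\right) + P} = \frac{4}{\left(114 + P\right) 2 P + P} = \frac{4}{2 P \left(114 + P\right) + P} = \frac{4}{P + 2 P \left(114 + P\right)}$)
$\frac{l{\left(-15,35 \right)}}{-15176} + \frac{G{\left(4 \right)}}{-43919} = \frac{1}{35 \left(-15176\right)} + \frac{4 \cdot \frac{1}{4} \frac{1}{229 + 2 \cdot 4}}{-43919} = \frac{1}{35} \left(- \frac{1}{15176}\right) + 4 \cdot \frac{1}{4} \frac{1}{229 + 8} \left(- \frac{1}{43919}\right) = - \frac{1}{531160} + 4 \cdot \frac{1}{4} \cdot \frac{1}{237} \left(- \frac{1}{43919}\right) = - \frac{1}{531160} + \frac{1}{237} \left(- \frac{1}{43919}\right) = - \frac{1}{531160} - \frac{1}{10408803} = - \frac{10939963}{5528739801480}$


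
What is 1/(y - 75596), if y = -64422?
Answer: -1/140018 ≈ -7.1419e-6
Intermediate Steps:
1/(y - 75596) = 1/(-64422 - 75596) = 1/(-140018) = -1/140018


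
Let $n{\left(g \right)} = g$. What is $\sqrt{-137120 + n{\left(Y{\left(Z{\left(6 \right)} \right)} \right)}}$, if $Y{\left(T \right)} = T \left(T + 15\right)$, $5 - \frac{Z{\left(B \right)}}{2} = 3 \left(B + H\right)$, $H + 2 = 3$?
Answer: $8 i \sqrt{2134} \approx 369.56 i$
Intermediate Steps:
$H = 1$ ($H = -2 + 3 = 1$)
$Z{\left(B \right)} = 4 - 6 B$ ($Z{\left(B \right)} = 10 - 2 \cdot 3 \left(B + 1\right) = 10 - 2 \cdot 3 \left(1 + B\right) = 10 - 2 \left(3 + 3 B\right) = 10 - \left(6 + 6 B\right) = 4 - 6 B$)
$Y{\left(T \right)} = T \left(15 + T\right)$
$\sqrt{-137120 + n{\left(Y{\left(Z{\left(6 \right)} \right)} \right)}} = \sqrt{-137120 + \left(4 - 36\right) \left(15 + \left(4 - 36\right)\right)} = \sqrt{-137120 - 32 \left(15 - 32\right)} = \sqrt{-137120 - -544} = \sqrt{-137120 + 544} = \sqrt{-136576} = 8 i \sqrt{2134}$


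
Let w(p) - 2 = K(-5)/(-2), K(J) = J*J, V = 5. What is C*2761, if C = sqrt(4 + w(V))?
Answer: 2761*I*sqrt(26)/2 ≈ 7039.2*I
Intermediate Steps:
K(J) = J**2
w(p) = -21/2 (w(p) = 2 + (-5)**2/(-2) = 2 + 25*(-1/2) = 2 - 25/2 = -21/2)
C = I*sqrt(26)/2 (C = sqrt(4 - 21/2) = sqrt(-13/2) = I*sqrt(26)/2 ≈ 2.5495*I)
C*2761 = (I*sqrt(26)/2)*2761 = 2761*I*sqrt(26)/2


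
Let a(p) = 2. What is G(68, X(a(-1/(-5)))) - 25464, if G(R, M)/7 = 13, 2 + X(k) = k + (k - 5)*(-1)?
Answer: -25373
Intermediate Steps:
X(k) = 3 (X(k) = -2 + (k + (k - 5)*(-1)) = -2 + (k + (-5 + k)*(-1)) = -2 + (k + (5 - k)) = -2 + 5 = 3)
G(R, M) = 91 (G(R, M) = 7*13 = 91)
G(68, X(a(-1/(-5)))) - 25464 = 91 - 25464 = -25373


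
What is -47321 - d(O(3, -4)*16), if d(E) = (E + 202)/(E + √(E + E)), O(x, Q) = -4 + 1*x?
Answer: -141932/3 + 31*I*√2/12 ≈ -47311.0 + 3.6534*I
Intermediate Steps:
O(x, Q) = -4 + x
d(E) = (202 + E)/(E + √2*√E) (d(E) = (202 + E)/(E + √(2*E)) = (202 + E)/(E + √2*√E))
-47321 - d(O(3, -4)*16) = -47321 - (202 + (-4 + 3)*16)/((-4 + 3)*16 + √2*√((-4 + 3)*16)) = -47321 - (202 - 1*16)/(-1*16 + √2*√(-1*16)) = -47321 - (202 - 16)/(-16 + √2*√(-16)) = -47321 - 186/(-16 + √2*(4*I)) = -47321 - 186/(-16 + 4*I*√2)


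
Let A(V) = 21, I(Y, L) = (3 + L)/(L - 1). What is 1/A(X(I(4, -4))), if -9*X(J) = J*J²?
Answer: 1/21 ≈ 0.047619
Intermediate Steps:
I(Y, L) = (3 + L)/(-1 + L)
X(J) = -J³/9 (X(J) = -J*J²/9 = -J³/9)
1/A(X(I(4, -4))) = 1/21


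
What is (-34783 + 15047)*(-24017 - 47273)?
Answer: 1406979440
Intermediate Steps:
(-34783 + 15047)*(-24017 - 47273) = -19736*(-71290) = 1406979440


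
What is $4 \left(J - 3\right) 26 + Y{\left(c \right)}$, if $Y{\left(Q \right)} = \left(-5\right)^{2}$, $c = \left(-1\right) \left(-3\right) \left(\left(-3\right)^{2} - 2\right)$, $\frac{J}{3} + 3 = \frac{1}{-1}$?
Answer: $-1535$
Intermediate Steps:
$J = -12$ ($J = -9 + \frac{3}{-1} = -9 + 3 \left(-1\right) = -9 - 3 = -12$)
$c = 21$ ($c = 3 \left(9 - 2\right) = 3 \cdot 7 = 21$)
$Y{\left(Q \right)} = 25$
$4 \left(J - 3\right) 26 + Y{\left(c \right)} = 4 \left(-12 - 3\right) 26 + 25 = 4 \left(-15\right) 26 + 25 = \left(-60\right) 26 + 25 = -1560 + 25 = -1535$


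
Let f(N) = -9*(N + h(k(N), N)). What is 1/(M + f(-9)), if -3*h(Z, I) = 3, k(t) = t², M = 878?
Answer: 1/968 ≈ 0.0010331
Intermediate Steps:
h(Z, I) = -1 (h(Z, I) = -⅓*3 = -1)
f(N) = 9 - 9*N (f(N) = -9*(N - 1) = -9*(-1 + N) = 9 - 9*N)
1/(M + f(-9)) = 1/(878 + (9 - 9*(-9))) = 1/(878 + (9 + 81)) = 1/(878 + 90) = 1/968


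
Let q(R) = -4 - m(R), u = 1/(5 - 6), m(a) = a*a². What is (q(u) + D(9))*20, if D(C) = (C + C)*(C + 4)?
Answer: 4620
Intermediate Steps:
m(a) = a³
D(C) = 2*C*(4 + C) (D(C) = (2*C)*(4 + C) = 2*C*(4 + C))
u = -1 (u = 1/(-1) = -1)
q(R) = -4 - R³
(q(u) + D(9))*20 = ((-4 - 1*(-1)³) + 2*9*(4 + 9))*20 = ((-4 - 1*(-1)) + 2*9*13)*20 = ((-4 + 1) + 234)*20 = (-3 + 234)*20 = 231*20 = 4620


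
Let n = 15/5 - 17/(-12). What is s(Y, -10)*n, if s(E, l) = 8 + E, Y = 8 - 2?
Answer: 371/6 ≈ 61.833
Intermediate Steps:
Y = 6
n = 53/12 (n = 15*(1/5) - 17*(-1/12) = 3 + 17/12 = 53/12 ≈ 4.4167)
s(Y, -10)*n = (8 + 6)*(53/12) = 14*(53/12) = 371/6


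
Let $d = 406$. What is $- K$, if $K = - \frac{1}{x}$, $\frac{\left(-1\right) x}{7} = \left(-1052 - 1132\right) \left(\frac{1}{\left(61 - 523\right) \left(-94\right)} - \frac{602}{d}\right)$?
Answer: $- \frac{14993}{339862250} \approx -4.4115 \cdot 10^{-5}$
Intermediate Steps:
$x = - \frac{339862250}{14993}$ ($x = - 7 \left(-1052 - 1132\right) \left(\frac{1}{\left(61 - 523\right) \left(-94\right)} - \frac{602}{406}\right) = - 7 \left(- 2184 \left(\frac{1}{-462} \left(- \frac{1}{94}\right) - \frac{43}{29}\right)\right) = - 7 \left(- 2184 \left(\left(- \frac{1}{462}\right) \left(- \frac{1}{94}\right) - \frac{43}{29}\right)\right) = - 7 \left(- 2184 \left(\frac{1}{43428} - \frac{43}{29}\right)\right) = - 7 \left(\left(-2184\right) \left(- \frac{1867375}{1259412}\right)\right) = \left(-7\right) \frac{48551750}{14993} = - \frac{339862250}{14993} \approx -22668.0$)
$K = \frac{14993}{339862250}$ ($K = - \frac{1}{- \frac{339862250}{14993}} = \left(-1\right) \left(- \frac{14993}{339862250}\right) = \frac{14993}{339862250} \approx 4.4115 \cdot 10^{-5}$)
$- K = \left(-1\right) \frac{14993}{339862250} = - \frac{14993}{339862250}$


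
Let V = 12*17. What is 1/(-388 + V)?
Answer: -1/184 ≈ -0.0054348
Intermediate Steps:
V = 204
1/(-388 + V) = 1/(-388 + 204) = 1/(-184) = -1/184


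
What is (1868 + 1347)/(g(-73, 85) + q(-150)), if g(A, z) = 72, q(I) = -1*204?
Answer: -3215/132 ≈ -24.356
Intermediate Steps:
q(I) = -204
(1868 + 1347)/(g(-73, 85) + q(-150)) = (1868 + 1347)/(72 - 204) = 3215/(-132) = 3215*(-1/132) = -3215/132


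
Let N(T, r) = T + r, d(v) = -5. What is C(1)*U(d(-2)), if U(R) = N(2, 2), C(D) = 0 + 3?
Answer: 12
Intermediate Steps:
C(D) = 3
U(R) = 4 (U(R) = 2 + 2 = 4)
C(1)*U(d(-2)) = 3*4 = 12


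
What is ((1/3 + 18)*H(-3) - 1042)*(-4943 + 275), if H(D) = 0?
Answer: 4864056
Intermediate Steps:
((1/3 + 18)*H(-3) - 1042)*(-4943 + 275) = ((1/3 + 18)*0 - 1042)*(-4943 + 275) = ((⅓ + 18)*0 - 1042)*(-4668) = ((55/3)*0 - 1042)*(-4668) = (0 - 1042)*(-4668) = -1042*(-4668) = 4864056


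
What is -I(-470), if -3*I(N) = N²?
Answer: 220900/3 ≈ 73633.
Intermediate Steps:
I(N) = -N²/3
-I(-470) = -(-1)*(-470)²/3 = -(-1)*220900/3 = -1*(-220900/3) = 220900/3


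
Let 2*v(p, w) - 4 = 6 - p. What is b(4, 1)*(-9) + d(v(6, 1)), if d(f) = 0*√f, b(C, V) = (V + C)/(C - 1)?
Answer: -15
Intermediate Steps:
v(p, w) = 5 - p/2 (v(p, w) = 2 + (6 - p)/2 = 2 + (3 - p/2) = 5 - p/2)
b(C, V) = (C + V)/(-1 + C)
d(f) = 0
b(4, 1)*(-9) + d(v(6, 1)) = ((4 + 1)/(-1 + 4))*(-9) + 0 = (5/3)*(-9) + 0 = -15 + 0 = -15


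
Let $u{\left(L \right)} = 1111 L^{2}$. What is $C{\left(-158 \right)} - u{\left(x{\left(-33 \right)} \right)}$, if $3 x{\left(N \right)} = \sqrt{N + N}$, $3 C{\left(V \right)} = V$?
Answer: $\frac{24284}{3} \approx 8094.7$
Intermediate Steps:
$C{\left(V \right)} = \frac{V}{3}$
$x{\left(N \right)} = \frac{\sqrt{2} \sqrt{N}}{3}$ ($x{\left(N \right)} = \frac{\sqrt{N + N}}{3} = \frac{\sqrt{2 N}}{3} = \frac{\sqrt{2} \sqrt{N}}{3}$)
$C{\left(-158 \right)} - u{\left(x{\left(-33 \right)} \right)} = \frac{1}{3} \left(-158\right) - 1111 \left(\frac{\sqrt{2} \sqrt{-33}}{3}\right)^{2} = - \frac{158}{3} - 1111 \left(\frac{\sqrt{2} i \sqrt{33}}{3}\right)^{2} = - \frac{158}{3} - 1111 \left(\frac{i \sqrt{66}}{3}\right)^{2} = - \frac{158}{3} - 1111 \left(- \frac{22}{3}\right) = - \frac{158}{3} - - \frac{24442}{3} = - \frac{158}{3} + \frac{24442}{3} = \frac{24284}{3}$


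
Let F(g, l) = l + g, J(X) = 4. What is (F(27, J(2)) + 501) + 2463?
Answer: 2995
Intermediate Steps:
F(g, l) = g + l
(F(27, J(2)) + 501) + 2463 = ((27 + 4) + 501) + 2463 = (31 + 501) + 2463 = 532 + 2463 = 2995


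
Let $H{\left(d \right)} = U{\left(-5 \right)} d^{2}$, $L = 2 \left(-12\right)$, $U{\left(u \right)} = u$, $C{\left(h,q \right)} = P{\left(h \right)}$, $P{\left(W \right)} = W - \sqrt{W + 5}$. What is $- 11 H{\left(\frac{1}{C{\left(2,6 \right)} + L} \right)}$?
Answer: $\frac{55}{\left(22 + \sqrt{7}\right)^{2}} \approx 0.090548$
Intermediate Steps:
$P{\left(W \right)} = W - \sqrt{5 + W}$
$C{\left(h,q \right)} = h - \sqrt{5 + h}$
$L = -24$
$H{\left(d \right)} = - 5 d^{2}$
$- 11 H{\left(\frac{1}{C{\left(2,6 \right)} + L} \right)} = - 11 \left(- 5 \left(\frac{1}{\left(2 - \sqrt{5 + 2}\right) - 24}\right)^{2}\right) = - 11 \left(- 5 \left(\frac{1}{\left(2 - \sqrt{7}\right) - 24}\right)^{2}\right) = - 11 \left(- 5 \left(\frac{1}{-22 - \sqrt{7}}\right)^{2}\right) = - 11 \left(- \frac{5}{\left(-22 - \sqrt{7}\right)^{2}}\right) = \frac{55}{\left(-22 - \sqrt{7}\right)^{2}}$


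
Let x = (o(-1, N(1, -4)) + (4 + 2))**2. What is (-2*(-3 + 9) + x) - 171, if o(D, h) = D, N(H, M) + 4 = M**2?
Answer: -158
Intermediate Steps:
N(H, M) = -4 + M**2
x = 25 (x = (-1 + (4 + 2))**2 = (-1 + 6)**2 = 5**2 = 25)
(-2*(-3 + 9) + x) - 171 = (-2*(-3 + 9) + 25) - 171 = (-2*6 + 25) - 171 = (-12 + 25) - 171 = 13 - 171 = -158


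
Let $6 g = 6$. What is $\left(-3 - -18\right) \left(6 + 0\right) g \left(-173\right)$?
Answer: $-15570$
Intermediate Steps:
$g = 1$ ($g = \frac{1}{6} \cdot 6 = 1$)
$\left(-3 - -18\right) \left(6 + 0\right) g \left(-173\right) = \left(-3 - -18\right) \left(6 + 0\right) 1 \left(-173\right) = \left(-3 + 18\right) 6 \cdot 1 \left(-173\right) = 15 \cdot 6 \left(-173\right) = 90 \left(-173\right) = -15570$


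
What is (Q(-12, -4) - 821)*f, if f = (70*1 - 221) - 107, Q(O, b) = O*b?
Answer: 199434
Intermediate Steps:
f = -258 (f = (70 - 221) - 107 = -151 - 107 = -258)
(Q(-12, -4) - 821)*f = (-12*(-4) - 821)*(-258) = (48 - 821)*(-258) = -773*(-258) = 199434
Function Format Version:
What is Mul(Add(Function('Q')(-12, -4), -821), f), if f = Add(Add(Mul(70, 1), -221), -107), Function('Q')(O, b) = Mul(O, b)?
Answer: 199434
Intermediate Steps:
f = -258 (f = Add(Add(70, -221), -107) = Add(-151, -107) = -258)
Mul(Add(Function('Q')(-12, -4), -821), f) = Mul(Add(Mul(-12, -4), -821), -258) = Mul(Add(48, -821), -258) = Mul(-773, -258) = 199434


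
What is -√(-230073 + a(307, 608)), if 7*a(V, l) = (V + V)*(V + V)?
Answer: -I*√8634605/7 ≈ -419.78*I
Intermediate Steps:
a(V, l) = 4*V²/7 (a(V, l) = ((V + V)*(V + V))/7 = ((2*V)*(2*V))/7 = (4*V²)/7 = 4*V²/7)
-√(-230073 + a(307, 608)) = -√(-230073 + (4/7)*307²) = -√(-230073 + (4/7)*94249) = -√(-230073 + 376996/7) = -√(-1233515/7) = -I*√8634605/7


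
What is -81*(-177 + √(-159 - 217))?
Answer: 14337 - 162*I*√94 ≈ 14337.0 - 1570.6*I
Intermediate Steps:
-81*(-177 + √(-159 - 217)) = -81*(-177 + √(-376)) = -81*(-177 + 2*I*√94) = 14337 - 162*I*√94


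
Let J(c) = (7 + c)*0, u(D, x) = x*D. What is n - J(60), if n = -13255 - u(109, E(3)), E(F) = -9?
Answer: -12274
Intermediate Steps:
u(D, x) = D*x
J(c) = 0
n = -12274 (n = -13255 - 109*(-9) = -13255 - 1*(-981) = -13255 + 981 = -12274)
n - J(60) = -12274 - 1*0 = -12274 + 0 = -12274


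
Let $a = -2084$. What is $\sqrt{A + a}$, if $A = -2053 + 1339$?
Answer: $i \sqrt{2798} \approx 52.896 i$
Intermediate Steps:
$A = -714$
$\sqrt{A + a} = \sqrt{-714 - 2084} = \sqrt{-2798} = i \sqrt{2798}$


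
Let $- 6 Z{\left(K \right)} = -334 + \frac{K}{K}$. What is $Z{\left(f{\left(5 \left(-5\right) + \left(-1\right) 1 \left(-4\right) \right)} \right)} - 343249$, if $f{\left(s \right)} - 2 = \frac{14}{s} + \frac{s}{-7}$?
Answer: $- \frac{686387}{2} \approx -3.4319 \cdot 10^{5}$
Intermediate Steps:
$f{\left(s \right)} = 2 + \frac{14}{s} - \frac{s}{7}$ ($f{\left(s \right)} = 2 + \left(\frac{14}{s} + \frac{s}{-7}\right) = 2 + \left(\frac{14}{s} + s \left(- \frac{1}{7}\right)\right) = 2 - \left(- \frac{14}{s} + \frac{s}{7}\right) = 2 + \frac{14}{s} - \frac{s}{7}$)
$Z{\left(K \right)} = \frac{111}{2}$ ($Z{\left(K \right)} = - \frac{-334 + \frac{K}{K}}{6} = - \frac{-334 + 1}{6} = \left(- \frac{1}{6}\right) \left(-333\right) = \frac{111}{2}$)
$Z{\left(f{\left(5 \left(-5\right) + \left(-1\right) 1 \left(-4\right) \right)} \right)} - 343249 = \frac{111}{2} - 343249 = - \frac{686387}{2}$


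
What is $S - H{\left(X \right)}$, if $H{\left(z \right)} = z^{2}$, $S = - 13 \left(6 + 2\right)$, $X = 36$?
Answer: $-1400$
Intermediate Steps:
$S = -104$ ($S = \left(-13\right) 8 = -104$)
$S - H{\left(X \right)} = -104 - 36^{2} = -104 - 1296 = -1400$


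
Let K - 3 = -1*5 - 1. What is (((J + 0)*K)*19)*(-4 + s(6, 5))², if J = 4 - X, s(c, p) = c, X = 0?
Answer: -912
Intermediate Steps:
K = -3 (K = 3 + (-1*5 - 1) = 3 + (-5 - 1) = 3 - 6 = -3)
J = 4 (J = 4 - 1*0 = 4 + 0 = 4)
(((J + 0)*K)*19)*(-4 + s(6, 5))² = (((4 + 0)*(-3))*19)*(-4 + 6)² = ((4*(-3))*19)*2² = -12*19*4 = -228*4 = -912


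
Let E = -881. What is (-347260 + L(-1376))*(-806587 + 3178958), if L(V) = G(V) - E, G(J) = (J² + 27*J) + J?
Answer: 3578648109999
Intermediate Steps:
G(J) = J² + 28*J
L(V) = 881 + V*(28 + V) (L(V) = V*(28 + V) - 1*(-881) = V*(28 + V) + 881 = 881 + V*(28 + V))
(-347260 + L(-1376))*(-806587 + 3178958) = (-347260 + (881 - 1376*(28 - 1376)))*(-806587 + 3178958) = (-347260 + (881 - 1376*(-1348)))*2372371 = (-347260 + (881 + 1854848))*2372371 = (-347260 + 1855729)*2372371 = 1508469*2372371 = 3578648109999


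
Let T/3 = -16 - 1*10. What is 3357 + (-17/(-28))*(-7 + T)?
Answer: 92551/28 ≈ 3305.4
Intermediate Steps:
T = -78 (T = 3*(-16 - 1*10) = 3*(-16 - 10) = 3*(-26) = -78)
3357 + (-17/(-28))*(-7 + T) = 3357 + (-17/(-28))*(-7 - 78) = 3357 - 17*(-1/28)*(-85) = 3357 + (17/28)*(-85) = 3357 - 1445/28 = 92551/28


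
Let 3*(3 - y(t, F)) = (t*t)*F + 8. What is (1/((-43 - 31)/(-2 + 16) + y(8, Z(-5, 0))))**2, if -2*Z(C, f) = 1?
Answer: 49/1600 ≈ 0.030625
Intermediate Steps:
Z(C, f) = -1/2 (Z(C, f) = -1/2*1 = -1/2)
y(t, F) = 1/3 - F*t**2/3 (y(t, F) = 3 - ((t*t)*F + 8)/3 = 3 - (t**2*F + 8)/3 = 3 - (F*t**2 + 8)/3 = 3 - (8 + F*t**2)/3 = 3 + (-8/3 - F*t**2/3) = 1/3 - F*t**2/3)
(1/((-43 - 31)/(-2 + 16) + y(8, Z(-5, 0))))**2 = (1/((-43 - 31)/(-2 + 16) + (1/3 - 1/3*(-1/2)*8**2)))**2 = (1/(-74/14 + (1/3 - 1/3*(-1/2)*64)))**2 = (1/(-74*1/14 + (1/3 + 32/3)))**2 = (1/(-37/7 + 11))**2 = (1/(40/7))**2 = (7/40)**2 = 49/1600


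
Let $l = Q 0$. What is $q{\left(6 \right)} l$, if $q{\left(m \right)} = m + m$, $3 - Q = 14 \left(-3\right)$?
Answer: $0$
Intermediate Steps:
$Q = 45$ ($Q = 3 - 14 \left(-3\right) = 3 - -42 = 3 + 42 = 45$)
$q{\left(m \right)} = 2 m$
$l = 0$ ($l = 45 \cdot 0 = 0$)
$q{\left(6 \right)} l = 2 \cdot 6 \cdot 0 = 12 \cdot 0 = 0$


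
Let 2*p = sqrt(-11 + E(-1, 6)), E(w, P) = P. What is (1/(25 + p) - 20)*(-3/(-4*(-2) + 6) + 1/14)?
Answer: 10000/3507 + 2*I*sqrt(5)/17535 ≈ 2.8514 + 0.00025504*I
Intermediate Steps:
p = I*sqrt(5)/2 (p = sqrt(-11 + 6)/2 = sqrt(-5)/2 = (I*sqrt(5))/2 = I*sqrt(5)/2 ≈ 1.118*I)
(1/(25 + p) - 20)*(-3/(-4*(-2) + 6) + 1/14) = (1/(25 + I*sqrt(5)/2) - 20)*(-3/(-4*(-2) + 6) + 1/14) = (-20 + 1/(25 + I*sqrt(5)/2))*(-3/(8 + 6) + 1*(1/14)) = (-20 + 1/(25 + I*sqrt(5)/2))*(-3/14 + 1/14) = (-20 + 1/(25 + I*sqrt(5)/2))*(-1/7) = 20/7 - 1/(7*(25 + I*sqrt(5)/2))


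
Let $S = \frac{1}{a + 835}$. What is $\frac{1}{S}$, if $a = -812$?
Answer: $23$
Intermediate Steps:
$S = \frac{1}{23}$ ($S = \frac{1}{-812 + 835} = \frac{1}{23} \approx 0.043478$)
$\frac{1}{S} = \frac{1}{\frac{1}{23}} = 23$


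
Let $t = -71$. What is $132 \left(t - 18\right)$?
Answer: $-11748$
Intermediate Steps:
$132 \left(t - 18\right) = 132 \left(-71 - 18\right) = 132 \left(-89\right) = -11748$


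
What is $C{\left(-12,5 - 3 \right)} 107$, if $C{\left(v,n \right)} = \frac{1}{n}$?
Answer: $\frac{107}{2} \approx 53.5$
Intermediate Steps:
$C{\left(-12,5 - 3 \right)} 107 = \frac{1}{5 - 3} \cdot 107 = \frac{1}{2} \cdot 107 = \frac{107}{2}$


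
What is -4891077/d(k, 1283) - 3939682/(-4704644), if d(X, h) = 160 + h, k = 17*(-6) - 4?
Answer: -3834181850077/1131466882 ≈ -3388.7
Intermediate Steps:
k = -106 (k = -102 - 4 = -106)
-4891077/d(k, 1283) - 3939682/(-4704644) = -4891077/(160 + 1283) - 3939682/(-4704644) = -4891077/1443 - 3939682*(-1/4704644) = -4891077*1/1443 + 1969841/2352322 = -1630359/481 + 1969841/2352322 = -3834181850077/1131466882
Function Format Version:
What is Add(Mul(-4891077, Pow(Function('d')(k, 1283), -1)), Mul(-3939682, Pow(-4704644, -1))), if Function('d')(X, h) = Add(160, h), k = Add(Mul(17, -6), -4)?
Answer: Rational(-3834181850077, 1131466882) ≈ -3388.7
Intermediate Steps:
k = -106 (k = Add(-102, -4) = -106)
Add(Mul(-4891077, Pow(Function('d')(k, 1283), -1)), Mul(-3939682, Pow(-4704644, -1))) = Add(Mul(-4891077, Pow(Add(160, 1283), -1)), Mul(-3939682, Pow(-4704644, -1))) = Add(Mul(-4891077, Pow(1443, -1)), Mul(-3939682, Rational(-1, 4704644))) = Add(Mul(-4891077, Rational(1, 1443)), Rational(1969841, 2352322)) = Add(Rational(-1630359, 481), Rational(1969841, 2352322)) = Rational(-3834181850077, 1131466882)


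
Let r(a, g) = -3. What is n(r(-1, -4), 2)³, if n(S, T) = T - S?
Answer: 125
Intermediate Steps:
n(r(-1, -4), 2)³ = (2 - 1*(-3))³ = (2 + 3)³ = 5³ = 125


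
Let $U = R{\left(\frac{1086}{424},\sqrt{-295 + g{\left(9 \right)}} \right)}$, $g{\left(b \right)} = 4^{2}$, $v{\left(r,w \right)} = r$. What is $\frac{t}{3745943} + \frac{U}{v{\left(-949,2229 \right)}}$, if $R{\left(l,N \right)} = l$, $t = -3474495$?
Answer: $- \frac{701060747109}{753638780284} \approx -0.93023$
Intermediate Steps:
$g{\left(b \right)} = 16$
$U = \frac{543}{212}$ ($U = \frac{1086}{424} = 1086 \cdot \frac{1}{424} = \frac{543}{212} \approx 2.5613$)
$\frac{t}{3745943} + \frac{U}{v{\left(-949,2229 \right)}} = - \frac{3474495}{3745943} + \frac{543}{212 \left(-949\right)} = \left(-3474495\right) \frac{1}{3745943} + \frac{543}{212} \left(- \frac{1}{949}\right) = - \frac{3474495}{3745943} - \frac{543}{201188} = - \frac{701060747109}{753638780284}$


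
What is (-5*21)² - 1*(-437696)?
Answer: 448721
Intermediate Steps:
(-5*21)² - 1*(-437696) = (-105)² + 437696 = 11025 + 437696 = 448721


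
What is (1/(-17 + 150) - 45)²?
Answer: 35808256/17689 ≈ 2024.3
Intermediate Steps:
(1/(-17 + 150) - 45)² = (1/133 - 45)² = (-5984/133)² = 35808256/17689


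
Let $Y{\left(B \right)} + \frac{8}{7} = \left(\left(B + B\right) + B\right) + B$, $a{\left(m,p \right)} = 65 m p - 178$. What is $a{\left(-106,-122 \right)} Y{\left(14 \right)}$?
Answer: $\frac{322714368}{7} \approx 4.6102 \cdot 10^{7}$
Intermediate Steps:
$a{\left(m,p \right)} = -178 + 65 m p$ ($a{\left(m,p \right)} = 65 m p - 178 = -178 + 65 m p$)
$Y{\left(B \right)} = - \frac{8}{7} + 4 B$ ($Y{\left(B \right)} = - \frac{8}{7} + \left(\left(\left(B + B\right) + B\right) + B\right) = - \frac{8}{7} + \left(\left(2 B + B\right) + B\right) = - \frac{8}{7} + \left(3 B + B\right) = - \frac{8}{7} + 4 B$)
$a{\left(-106,-122 \right)} Y{\left(14 \right)} = \left(-178 + 65 \left(-106\right) \left(-122\right)\right) \left(- \frac{8}{7} + 4 \cdot 14\right) = \left(-178 + 840580\right) \left(- \frac{8}{7} + 56\right) = 840402 \cdot \frac{384}{7} = \frac{322714368}{7}$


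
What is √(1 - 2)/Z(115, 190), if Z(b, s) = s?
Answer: I/190 ≈ 0.0052632*I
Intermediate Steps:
√(1 - 2)/Z(115, 190) = √(1 - 2)/190 = √(-1)*(1/190) = I*(1/190) = I/190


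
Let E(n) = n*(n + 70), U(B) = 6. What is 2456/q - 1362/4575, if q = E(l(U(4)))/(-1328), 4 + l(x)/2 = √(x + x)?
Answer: 34816807554/1447225 + 11007792*√3/949 ≈ 44148.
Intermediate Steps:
l(x) = -8 + 2*√2*√x (l(x) = -8 + 2*√(x + x) = -8 + 2*√(2*x) = -8 + 2*(√2*√x) = -8 + 2*√2*√x)
E(n) = n*(70 + n)
q = -(-8 + 4*√3)*(62 + 4*√3)/1328 (q = ((-8 + 2*√2*√6)*(70 + (-8 + 2*√2*√6)))/(-1328) = ((-8 + 4*√3)*(70 + (-8 + 4*√3)))*(-1/1328) = ((-8 + 4*√3)*(62 + 4*√3))*(-1/1328) = -(-8 + 4*√3)*(62 + 4*√3)/1328 ≈ 0.055630)
2456/q - 1362/4575 = 2456/(28/83 - 27*√3/166) - 1362/4575 = 2456/(28/83 - 27*√3/166) - 1362*1/4575 = 2456/(28/83 - 27*√3/166) - 454/1525 = -454/1525 + 2456/(28/83 - 27*√3/166)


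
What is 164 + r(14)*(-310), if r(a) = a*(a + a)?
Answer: -121356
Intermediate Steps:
r(a) = 2*a² (r(a) = a*(2*a) = 2*a²)
164 + r(14)*(-310) = 164 + (2*14²)*(-310) = 164 + (2*196)*(-310) = 164 + 392*(-310) = 164 - 121520 = -121356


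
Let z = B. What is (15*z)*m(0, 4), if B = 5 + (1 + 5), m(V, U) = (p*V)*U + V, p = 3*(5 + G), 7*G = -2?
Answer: 0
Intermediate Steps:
G = -2/7 (G = (1/7)*(-2) = -2/7 ≈ -0.28571)
p = 99/7 (p = 3*(5 - 2/7) = 3*(33/7) = 99/7 ≈ 14.143)
m(V, U) = V + 99*U*V/7 (m(V, U) = (99*V/7)*U + V = 99*U*V/7 + V = V + 99*U*V/7)
B = 11 (B = 5 + 6 = 11)
z = 11
(15*z)*m(0, 4) = (15*11)*((1/7)*0*(7 + 99*4)) = 165*((1/7)*0*(7 + 396)) = 165*((1/7)*0*403) = 165*0 = 0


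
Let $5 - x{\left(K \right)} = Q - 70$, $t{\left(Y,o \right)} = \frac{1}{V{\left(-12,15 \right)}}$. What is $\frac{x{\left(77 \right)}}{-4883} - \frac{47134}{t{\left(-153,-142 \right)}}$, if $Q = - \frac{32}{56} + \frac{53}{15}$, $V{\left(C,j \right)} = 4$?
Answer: $- \frac{96665242804}{512715} \approx -1.8854 \cdot 10^{5}$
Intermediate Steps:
$Q = \frac{311}{105}$ ($Q = \left(-32\right) \frac{1}{56} + 53 \cdot \frac{1}{15} = - \frac{4}{7} + \frac{53}{15} = \frac{311}{105} \approx 2.9619$)
$t{\left(Y,o \right)} = \frac{1}{4}$
$x{\left(K \right)} = \frac{7564}{105}$ ($x{\left(K \right)} = 5 - \left(\frac{311}{105} - 70\right) = 5 - - \frac{7039}{105} = 5 + \frac{7039}{105} = \frac{7564}{105}$)
$\frac{x{\left(77 \right)}}{-4883} - \frac{47134}{t{\left(-153,-142 \right)}} = \frac{7564}{105 \left(-4883\right)} - 47134 \frac{1}{\frac{1}{4}} = \frac{7564}{105} \left(- \frac{1}{4883}\right) - 188536 = - \frac{7564}{512715} - 188536 = - \frac{96665242804}{512715}$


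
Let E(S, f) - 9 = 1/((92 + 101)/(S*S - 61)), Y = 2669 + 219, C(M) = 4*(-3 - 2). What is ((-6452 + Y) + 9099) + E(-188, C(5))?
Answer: 1105275/193 ≈ 5726.8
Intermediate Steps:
C(M) = -20 (C(M) = 4*(-5) = -20)
Y = 2888
E(S, f) = 1676/193 + S²/193 (E(S, f) = 9 + 1/((92 + 101)/(S*S - 61)) = 9 + 1/(193/(S² - 61)) = 9 + 1/(193/(-61 + S²)) = 9 + (-61/193 + S²/193) = 1676/193 + S²/193)
((-6452 + Y) + 9099) + E(-188, C(5)) = ((-6452 + 2888) + 9099) + (1676/193 + (1/193)*(-188)²) = (-3564 + 9099) + (1676/193 + (1/193)*35344) = 5535 + (1676/193 + 35344/193) = 5535 + 37020/193 = 1105275/193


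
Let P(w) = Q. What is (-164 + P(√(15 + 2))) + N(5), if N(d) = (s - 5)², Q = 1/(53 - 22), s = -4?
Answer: -2572/31 ≈ -82.968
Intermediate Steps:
Q = 1/31 ≈ 0.032258
N(d) = 81 (N(d) = (-4 - 5)² = (-9)² = 81)
P(w) = 1/31
(-164 + P(√(15 + 2))) + N(5) = (-164 + 1/31) + 81 = -5083/31 + 81 = -2572/31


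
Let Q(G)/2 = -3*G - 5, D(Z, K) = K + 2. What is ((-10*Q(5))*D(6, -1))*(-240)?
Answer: -96000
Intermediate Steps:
D(Z, K) = 2 + K
Q(G) = -10 - 6*G (Q(G) = 2*(-3*G - 5) = 2*(-5 - 3*G) = -10 - 6*G)
((-10*Q(5))*D(6, -1))*(-240) = ((-10*(-10 - 6*5))*(2 - 1))*(-240) = (-10*(-10 - 30)*1)*(-240) = (-10*(-40)*1)*(-240) = (400*1)*(-240) = 400*(-240) = -96000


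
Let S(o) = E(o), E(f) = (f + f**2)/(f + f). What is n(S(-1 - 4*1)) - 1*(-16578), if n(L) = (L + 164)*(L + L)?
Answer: 15930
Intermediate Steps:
E(f) = (f + f**2)/(2*f) (E(f) = (f + f**2)/((2*f)) = (f + f**2)*(1/(2*f)) = (f + f**2)/(2*f))
S(o) = 1/2 + o/2
n(L) = 2*L*(164 + L) (n(L) = (164 + L)*(2*L) = 2*L*(164 + L))
n(S(-1 - 4*1)) - 1*(-16578) = 2*(1/2 + (-1 - 4*1)/2)*(164 + (1/2 + (-1 - 4*1)/2)) - 1*(-16578) = 2*(1/2 + (-1 - 4)/2)*(164 + (1/2 + (-1 - 4)/2)) + 16578 = 2*(1/2 + (1/2)*(-5))*(164 + (1/2 + (1/2)*(-5))) + 16578 = 2*(1/2 - 5/2)*(164 + (1/2 - 5/2)) + 16578 = 2*(-2)*(164 - 2) + 16578 = 2*(-2)*162 + 16578 = -648 + 16578 = 15930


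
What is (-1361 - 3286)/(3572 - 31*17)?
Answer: -1549/1015 ≈ -1.5261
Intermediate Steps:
(-1361 - 3286)/(3572 - 31*17) = -4647/(3572 - 527) = -4647/3045 = -4647*1/3045 = -1549/1015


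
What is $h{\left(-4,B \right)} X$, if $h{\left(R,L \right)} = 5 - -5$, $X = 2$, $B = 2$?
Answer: $20$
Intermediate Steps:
$h{\left(R,L \right)} = 10$ ($h{\left(R,L \right)} = 5 + 5 = 10$)
$h{\left(-4,B \right)} X = 10 \cdot 2 = 20$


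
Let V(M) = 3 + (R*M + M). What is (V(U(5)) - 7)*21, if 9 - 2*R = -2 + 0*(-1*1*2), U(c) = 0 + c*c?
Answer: 6657/2 ≈ 3328.5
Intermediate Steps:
U(c) = c² (U(c) = 0 + c² = c²)
R = 11/2 (R = 9/2 - (-2 + 0*(-1*1*2))/2 = 9/2 - (-2 + 0*(-1*2))/2 = 9/2 - (-2 + 0*(-2))/2 = 9/2 - (-2 + 0)/2 = 9/2 - ½*(-2) = 9/2 + 1 = 11/2 ≈ 5.5000)
V(M) = 3 + 13*M/2 (V(M) = 3 + (11*M/2 + M) = 3 + 13*M/2)
(V(U(5)) - 7)*21 = ((3 + (13/2)*5²) - 7)*21 = ((3 + (13/2)*25) - 7)*21 = ((3 + 325/2) - 7)*21 = (331/2 - 7)*21 = (317/2)*21 = 6657/2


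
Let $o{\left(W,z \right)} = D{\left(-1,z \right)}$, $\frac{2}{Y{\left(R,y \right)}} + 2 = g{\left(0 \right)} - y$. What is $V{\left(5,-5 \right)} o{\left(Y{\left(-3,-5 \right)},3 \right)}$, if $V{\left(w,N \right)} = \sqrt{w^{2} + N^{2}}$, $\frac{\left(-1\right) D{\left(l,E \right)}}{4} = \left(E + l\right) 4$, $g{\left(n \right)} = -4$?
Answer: $- 160 \sqrt{2} \approx -226.27$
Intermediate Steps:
$D{\left(l,E \right)} = - 16 E - 16 l$ ($D{\left(l,E \right)} = - 4 \left(E + l\right) 4 = - 4 \left(4 E + 4 l\right) = - 16 E - 16 l$)
$V{\left(w,N \right)} = \sqrt{N^{2} + w^{2}}$
$Y{\left(R,y \right)} = \frac{2}{-6 - y}$ ($Y{\left(R,y \right)} = \frac{2}{-2 - \left(4 + y\right)} = \frac{2}{-6 - y}$)
$o{\left(W,z \right)} = 16 - 16 z$ ($o{\left(W,z \right)} = - 16 z - -16 = - 16 z + 16 = 16 - 16 z$)
$V{\left(5,-5 \right)} o{\left(Y{\left(-3,-5 \right)},3 \right)} = \sqrt{\left(-5\right)^{2} + 5^{2}} \left(16 - 48\right) = \sqrt{25 + 25} \left(16 - 48\right) = \sqrt{50} \left(-32\right) = 5 \sqrt{2} \left(-32\right) = - 160 \sqrt{2}$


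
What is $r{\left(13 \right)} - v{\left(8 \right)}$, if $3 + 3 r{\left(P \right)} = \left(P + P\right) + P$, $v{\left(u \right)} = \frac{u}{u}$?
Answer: $11$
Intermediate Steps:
$v{\left(u \right)} = 1$
$r{\left(P \right)} = -1 + P$ ($r{\left(P \right)} = -1 + \frac{\left(P + P\right) + P}{3} = -1 + \frac{2 P + P}{3} = -1 + \frac{3 P}{3} = -1 + P$)
$r{\left(13 \right)} - v{\left(8 \right)} = \left(-1 + 13\right) - 1 = 12 - 1 = 11$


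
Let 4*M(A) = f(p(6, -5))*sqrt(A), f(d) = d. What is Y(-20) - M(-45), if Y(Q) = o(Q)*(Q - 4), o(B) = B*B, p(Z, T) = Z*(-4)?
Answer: -9600 + 18*I*sqrt(5) ≈ -9600.0 + 40.249*I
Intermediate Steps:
p(Z, T) = -4*Z
M(A) = -6*sqrt(A) (M(A) = ((-4*6)*sqrt(A))/4 = (-24*sqrt(A))/4 = -6*sqrt(A))
o(B) = B**2
Y(Q) = Q**2*(-4 + Q) (Y(Q) = Q**2*(Q - 4) = Q**2*(-4 + Q))
Y(-20) - M(-45) = (-20)**2*(-4 - 20) - (-6)*sqrt(-45) = 400*(-24) - (-6)*3*I*sqrt(5) = -9600 - (-18)*I*sqrt(5) = -9600 + 18*I*sqrt(5)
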